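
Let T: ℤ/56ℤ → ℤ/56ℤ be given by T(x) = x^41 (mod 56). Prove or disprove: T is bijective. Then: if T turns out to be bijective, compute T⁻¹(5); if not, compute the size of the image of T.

T(0) = 0^41 = 0.
T(14): Repeated squaring mod 56: 14^1 ≡ 14, 14^2 ≡ 14² = 196 ≡ 28, 14^4 ≡ 28² = 784 ≡ 0, 14^8 ≡ 0² = 0, 14^16 ≡ 0² = 0, 14^32 ≡ 0² = 0. Since 41 = 32 + 8 + 1, 14^41 ≡ 0·0·14: 0·0 = 0, then 0·14 = 0. So 14^41 ≡ 0 (mod 56).
So T(0) = T(14) = 0 while 0 ≠ 14, therefore T is not injective, hence not bijective.
Since T is not bijective, we determine |image(T)|. Computing x^41 mod 56 for each x (by repeated squaring, reducing mod 56 at every step), the values T(0), T(1), …, T(55) are: 0, 1, 32, 19, 16, 45, 48, 7, 8, 25, 40, 51, 24, 13, 0, 15, 32, 33, 16, 3, 48, 21, 8, 39, 40, 9, 24, 27, 0, 29, 32, 47, 16, 17, 48, 35, 8, 53, 40, 23, 24, 41, 0, 43, 32, 5, 16, 31, 48, 49, 8, 11, 40, 37, 24, 55.
The distinct values are {0, 1, 3, 5, 7, 8, 9, 11, 13, 15, 16, 17, 19, 21, 23, 24, 25, 27, 29, 31, 32, 33, 35, 37, 39, 40, 41, 43, 45, 47, 48, 49, 51, 53, 55}; there are 35 of them.

35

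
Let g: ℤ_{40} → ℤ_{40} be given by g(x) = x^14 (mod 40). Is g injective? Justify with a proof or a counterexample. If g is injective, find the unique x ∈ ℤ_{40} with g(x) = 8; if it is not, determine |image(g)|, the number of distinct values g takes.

g(4): Repeated squaring mod 40: 4^1 ≡ 4, 4^2 ≡ 4² = 16, 4^4 ≡ 16² = 256 ≡ 16, 4^8 ≡ 16² = 256 ≡ 16. Since 14 = 8 + 4 + 2, 4^14 ≡ 16·16·16: 16·16 = 256 ≡ 16, then 16·16 = 256 ≡ 16. So 4^14 ≡ 16 (mod 40).
g(6): Repeated squaring mod 40: 6^1 ≡ 6, 6^2 ≡ 6² = 36, 6^4 ≡ 36² = 1296 ≡ 16, 6^8 ≡ 16² = 256 ≡ 16. Since 14 = 8 + 4 + 2, 6^14 ≡ 16·16·36: 16·16 = 256 ≡ 16, then 16·36 = 576 ≡ 16. So 6^14 ≡ 16 (mod 40).
So g(4) = g(6) = 16 while 4 ≠ 6, thus g is not injective.
Since g is not injective, we determine |image(g)|. Computing x^14 mod 40 for each x (by repeated squaring, reducing mod 40 at every step), the values g(0), g(1), …, g(39) are: 0, 1, 24, 9, 16, 25, 16, 9, 24, 1, 0, 1, 24, 9, 16, 25, 16, 9, 24, 1, 0, 1, 24, 9, 16, 25, 16, 9, 24, 1, 0, 1, 24, 9, 16, 25, 16, 9, 24, 1.
The distinct values are {0, 1, 9, 16, 24, 25}; there are 6 of them.

6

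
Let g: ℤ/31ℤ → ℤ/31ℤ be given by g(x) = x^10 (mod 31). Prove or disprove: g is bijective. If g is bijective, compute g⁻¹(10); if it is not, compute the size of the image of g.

g(1) = 1^10 = 1.
g(2): Repeated squaring mod 31: 2^1 ≡ 2, 2^2 ≡ 2² = 4, 2^4 ≡ 4² = 16, 2^8 ≡ 16² = 256 ≡ 8. Since 10 = 8 + 2, 2^10 ≡ 8·4: 8·4 = 32 ≡ 1. So 2^10 ≡ 1 (mod 31).
So g(1) = g(2) = 1 while 1 ≠ 2, hence g is not injective, hence not bijective.
Since g is not bijective, we determine |image(g)|. Computing x^10 mod 31 for each x (by repeated squaring, reducing mod 31 at every step), the values g(0), g(1), …, g(30) are: 0, 1, 1, 25, 1, 5, 25, 25, 1, 5, 5, 5, 25, 5, 25, 1, 1, 25, 5, 25, 5, 5, 5, 1, 25, 25, 5, 1, 25, 1, 1.
The distinct values are {0, 1, 5, 25}; there are 4 of them.

4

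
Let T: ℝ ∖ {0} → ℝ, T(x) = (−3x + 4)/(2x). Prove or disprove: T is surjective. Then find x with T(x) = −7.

-4/11

If T(x) = −3/2, cross-multiplying gives 2(−3x + 4) = −3(2x), which simplifies to 8 = 0 — false.  So −3/2 has no preimage and T is not surjective.
Solving T(x) = −7: cross-multiplying gives −3x + 4 = −7(2x), which rearranges to 11x = −4, so x = −4/11.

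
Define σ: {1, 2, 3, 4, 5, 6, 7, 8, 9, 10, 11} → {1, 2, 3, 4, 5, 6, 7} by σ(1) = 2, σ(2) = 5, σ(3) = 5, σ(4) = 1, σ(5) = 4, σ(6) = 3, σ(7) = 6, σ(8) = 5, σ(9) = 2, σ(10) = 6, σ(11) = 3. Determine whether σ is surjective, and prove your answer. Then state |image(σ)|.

6

No element maps to 7, so σ is not surjective.
The image of σ is {1, 2, 3, 4, 5, 6}, which has 6 elements.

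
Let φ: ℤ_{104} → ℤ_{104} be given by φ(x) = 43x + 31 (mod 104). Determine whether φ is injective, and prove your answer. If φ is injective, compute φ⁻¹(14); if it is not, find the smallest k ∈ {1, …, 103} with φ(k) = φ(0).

If φ(s) = φ(t), then 43s ≡ 43t (mod 104). Because gcd(43, 104) = 1, we may cancel 43 to get s ≡ t (mod 104).
So φ is injective.
We now compute 43⁻¹ mod 104 explicitly. Euclid's algorithm: 104 = 2·43 + 18, 43 = 2·18 + 7, 18 = 2·7 + 4, 7 = 1·4 + 3, 4 = 1·3 + 1; back-substituting gives 1 = 75·43 − 31·104, so 43⁻¹ ≡ 75 (mod 104).
Since φ is injective, we find φ⁻¹(14): we need 43x ≡ 14 − 31 ≡ 87 (mod 104). Using 43⁻¹ = 75: x ≡ 75·87 = 6525 = 62·104 + 77, so x = 77.
Check: φ(77) = 43·77 + 31 = 3342 = 32·104 + 14 ≡ 14 (mod 104).

77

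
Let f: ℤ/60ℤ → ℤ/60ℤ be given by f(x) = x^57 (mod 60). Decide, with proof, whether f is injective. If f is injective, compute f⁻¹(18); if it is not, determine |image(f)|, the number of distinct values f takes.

f(0) = 0^57 = 0.
f(30): Repeated squaring mod 60: 30^1 ≡ 30, 30^2 ≡ 30² = 900 ≡ 0, 30^4 ≡ 0² = 0, 30^8 ≡ 0² = 0, 30^16 ≡ 0² = 0, 30^32 ≡ 0² = 0. Since 57 = 32 + 16 + 8 + 1, 30^57 ≡ 0·0·0·30: 0·0 = 0, then 0·0 = 0, then 0·30 = 0. So 30^57 ≡ 0 (mod 60).
So f(0) = f(30) = 0 while 0 ≠ 30, thus f is not injective.
Since f is not injective, we determine |image(f)|. Computing x^57 mod 60 for each x (by repeated squaring, reducing mod 60 at every step), the values f(0), f(1), …, f(59) are: 0, 1, 32, 3, 4, 5, 36, 7, 8, 9, 40, 11, 12, 13, 44, 15, 16, 17, 48, 19, 20, 21, 52, 23, 24, 25, 56, 27, 28, 29, 0, 31, 32, 33, 4, 35, 36, 37, 8, 39, 40, 41, 12, 43, 44, 45, 16, 47, 48, 49, 20, 51, 52, 53, 24, 55, 56, 57, 28, 59.
The distinct values are {0, 1, 3, 4, 5, 7, 8, 9, 11, 12, 13, 15, 16, 17, 19, 20, 21, 23, 24, 25, 27, 28, 29, 31, 32, 33, 35, 36, 37, 39, 40, 41, 43, 44, 45, 47, 48, 49, 51, 52, 53, 55, 56, 57, 59}; there are 45 of them.

45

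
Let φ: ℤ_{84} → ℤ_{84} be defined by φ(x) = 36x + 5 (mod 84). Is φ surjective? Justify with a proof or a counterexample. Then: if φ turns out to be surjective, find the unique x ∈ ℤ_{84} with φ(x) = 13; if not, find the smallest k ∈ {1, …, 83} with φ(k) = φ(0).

7

Since gcd(36, 84) = 12, we have 36x ≡ 0 (mod 12) for all x, so φ(x) ≡ 5 (mod 12).
But 0 ≢ 5 (mod 12), so 0 ∈ ℤ_{84} has no preimage. So φ is not surjective.
Since φ is not surjective, we find the least positive k with φ(k) = φ(0): this means 36k ≡ 0 (mod 84), i.e. 84 ∣ 36k. Since gcd(36, 84) = 12, dividing through by 12 this holds exactly when 7 ∣ 3k, and as gcd(3, 7) = 1, exactly when 7 ∣ k.
The smallest positive such k is 7.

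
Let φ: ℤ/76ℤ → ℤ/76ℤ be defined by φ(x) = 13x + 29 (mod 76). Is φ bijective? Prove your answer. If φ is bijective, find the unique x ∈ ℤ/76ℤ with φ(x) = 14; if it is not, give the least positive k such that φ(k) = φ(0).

If φ(s) = φ(t), then 13s ≡ 13t (mod 76). Because gcd(13, 76) = 1, we may cancel 13 to get s ≡ t (mod 76).
We now compute 13⁻¹ mod 76 explicitly. Euclid's algorithm: 76 = 5·13 + 11, 13 = 1·11 + 2, 11 = 5·2 + 1; back-substituting gives 1 = 41·13 − 7·76, so 13⁻¹ ≡ 41 (mod 76).
For any y ∈ ℤ/76ℤ, x = 41(y − 29) mod 76 satisfies φ(x) = 13·41(y − 29) + 29 ≡ y (since 13·41 ≡ 1 mod 76). So every y has a preimage.
Hence φ is bijective.
Since φ is bijective, we compute φ⁻¹(14): solve 13x + 29 ≡ 14 (mod 76), i.e. 13x ≡ 61 (mod 76).
Multiplying by 13⁻¹ = 41 gives x ≡ 41·61 = 2501 = 32·76 + 69 ≡ 69 (mod 76).
Check: φ(69) = 13·69 + 29 = 926 = 12·76 + 14 ≡ 14 (mod 76).

69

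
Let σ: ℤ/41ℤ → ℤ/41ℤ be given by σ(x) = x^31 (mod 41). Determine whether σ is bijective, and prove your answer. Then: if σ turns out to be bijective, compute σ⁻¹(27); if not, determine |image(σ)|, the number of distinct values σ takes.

Since 41 is prime, the nonzero elements of ℤ/41ℤ form a cyclic group of order 40.
As gcd(31, 40) = 1, raising to the 31st power is a bijection on this group: if s^31 ≡ t^31 then (st^{−1})^31 = 1, and the only element of order dividing gcd(31, 40) = 1 is 1, so s = t.
With σ(0) = 0 this makes σ injective on all of ℤ/41ℤ, hence bijective (finite equal-size domain and codomain). In particular σ is bijective.
Since σ is bijective, we find the preimage of 27. The inverse of x ↦ x^31 on (ℤ/41ℤ)^× is x ↦ x^31, because 31·31 = 961 = 24·40 + 1 ≡ 1 (mod 40) and x^{40} = 1 for x ≠ 0 (Fermat). So σ⁻¹(27) = 27^31 mod 41.
Repeated squaring mod 41: 27^1 ≡ 27, 27^2 ≡ 27² = 729 ≡ 32, 27^4 ≡ 32² = 1024 ≡ 40, 27^8 ≡ 40² = 1600 ≡ 1, 27^16 ≡ 1² = 1. Since 31 = 16 + 8 + 4 + 2 + 1, 27^31 ≡ 1·1·40·32·27: 1·1 = 1, then 1·40 = 40, then 40·32 = 1280 ≡ 9, then 9·27 = 243 ≡ 38. So 27^31 ≡ 38 (mod 41).
Hence σ⁻¹(27) = 38.

38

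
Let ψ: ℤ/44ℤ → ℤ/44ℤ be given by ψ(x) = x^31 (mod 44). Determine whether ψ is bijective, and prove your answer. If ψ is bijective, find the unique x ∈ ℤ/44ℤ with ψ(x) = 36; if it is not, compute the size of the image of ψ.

33

ψ(0) = 0^31 = 0.
ψ(22): Repeated squaring mod 44: 22^1 ≡ 22, 22^2 ≡ 22² = 484 ≡ 0, 22^4 ≡ 0² = 0, 22^8 ≡ 0² = 0, 22^16 ≡ 0² = 0. Since 31 = 16 + 8 + 4 + 2 + 1, 22^31 ≡ 0·0·0·0·22: 0·0 = 0, then 0·0 = 0, then 0·0 = 0, then 0·22 = 0. So 22^31 ≡ 0 (mod 44).
So ψ(0) = ψ(22) = 0 while 0 ≠ 22, thus ψ is not injective, hence not bijective.
Since ψ is not bijective, we determine |image(ψ)|. Computing x^31 mod 44 for each x (by repeated squaring, reducing mod 44 at every step), the values ψ(0), ψ(1), …, ψ(43) are: 0, 1, 24, 3, 4, 5, 28, 7, 8, 9, 32, 11, 12, 13, 36, 15, 16, 17, 40, 19, 20, 21, 0, 23, 24, 25, 4, 27, 28, 29, 8, 31, 32, 33, 12, 35, 36, 37, 16, 39, 40, 41, 20, 43.
The distinct values are {0, 1, 3, 4, 5, 7, 8, 9, 11, 12, 13, 15, 16, 17, 19, 20, 21, 23, 24, 25, 27, 28, 29, 31, 32, 33, 35, 36, 37, 39, 40, 41, 43}; there are 33 of them.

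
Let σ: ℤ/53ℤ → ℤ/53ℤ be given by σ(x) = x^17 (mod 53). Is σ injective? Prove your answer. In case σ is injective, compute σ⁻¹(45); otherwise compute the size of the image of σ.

3

Since 53 is prime, the nonzero elements of ℤ/53ℤ form a cyclic group of order 52.
As gcd(17, 52) = 1, raising to the 17th power is a bijection on this group: if u^17 ≡ v^17 then (uv^{−1})^17 = 1, and the only element of order dividing gcd(17, 52) = 1 is 1, so u = v.
With σ(0) = 0 this makes σ injective on all of ℤ/53ℤ, hence bijective (finite equal-size domain and codomain). In particular σ is injective.
Since σ is injective, we find the preimage of 45. The inverse of x ↦ x^17 on (ℤ/53ℤ)^× is x ↦ x^49, because 17·49 = 833 = 16·52 + 1 ≡ 1 (mod 52) and x^{52} = 1 for x ≠ 0 (Fermat). So σ⁻¹(45) = 45^49 mod 53.
Repeated squaring mod 53: 45^1 ≡ 45, 45^2 ≡ 45² = 2025 ≡ 11, 45^4 ≡ 11² = 121 ≡ 15, 45^8 ≡ 15² = 225 ≡ 13, 45^16 ≡ 13² = 169 ≡ 10, 45^32 ≡ 10² = 100 ≡ 47. Since 49 = 32 + 16 + 1, 45^49 ≡ 47·10·45: 47·10 = 470 ≡ 46, then 46·45 = 2070 ≡ 3. So 45^49 ≡ 3 (mod 53).
Hence σ⁻¹(45) = 3.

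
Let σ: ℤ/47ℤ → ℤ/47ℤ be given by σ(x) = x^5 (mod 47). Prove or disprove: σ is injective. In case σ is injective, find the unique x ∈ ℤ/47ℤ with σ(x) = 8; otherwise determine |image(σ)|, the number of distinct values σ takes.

Since 47 is prime, the nonzero elements of ℤ/47ℤ form a cyclic group of order 46.
As gcd(5, 46) = 1, raising to the 5th power is a bijection on this group: if u^5 ≡ v^5 then (uv^{−1})^5 = 1, and the only element of order dividing gcd(5, 46) = 1 is 1, so u = v.
With σ(0) = 0 this makes σ injective on all of ℤ/47ℤ, hence bijective (finite equal-size domain and codomain). In particular σ is injective.
Since σ is injective, we find the preimage of 8. The inverse of x ↦ x^5 on (ℤ/47ℤ)^× is x ↦ x^37, because 5·37 = 185 = 4·46 + 1 ≡ 1 (mod 46) and x^{46} = 1 for x ≠ 0 (Fermat). So σ⁻¹(8) = 8^37 mod 47.
Repeated squaring mod 47: 8^1 ≡ 8, 8^2 ≡ 8² = 64 ≡ 17, 8^4 ≡ 17² = 289 ≡ 7, 8^8 ≡ 7² = 49 ≡ 2, 8^16 ≡ 2² = 4, 8^32 ≡ 4² = 16. Since 37 = 32 + 4 + 1, 8^37 ≡ 16·7·8: 16·7 = 112 ≡ 18, then 18·8 = 144 ≡ 3. So 8^37 ≡ 3 (mod 47).
Hence σ⁻¹(8) = 3.

3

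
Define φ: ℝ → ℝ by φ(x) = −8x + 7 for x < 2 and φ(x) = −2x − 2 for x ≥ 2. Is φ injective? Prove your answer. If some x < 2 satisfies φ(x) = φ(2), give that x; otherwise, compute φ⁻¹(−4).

Both pieces are strictly decreasing (slopes −8 and −2), so each is injective on its own interval.
The left piece maps (−∞, 2) onto (−9, ∞); the right piece maps [2, ∞) onto (−∞, −6].
These images overlap. In particular φ(2) = −6 (right piece), and solving −8x + 7 = −6 on the left piece gives x = 13/8 < 2.
So φ(13/8) = φ(2) with 13/8 ≠ 2, and φ is not injective. This x = 13/8 is the requested value below 2.

13/8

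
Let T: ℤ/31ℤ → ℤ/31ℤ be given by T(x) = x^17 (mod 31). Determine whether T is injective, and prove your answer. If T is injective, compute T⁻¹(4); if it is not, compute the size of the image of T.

2

Since 31 is prime, the nonzero elements of ℤ/31ℤ form a cyclic group of order 30.
As gcd(17, 30) = 1, raising to the 17th power is a bijection on this group: if x_1^17 ≡ x_2^17 then (x_1x_2^{−1})^17 = 1, and the only element of order dividing gcd(17, 30) = 1 is 1, so x_1 = x_2.
With T(0) = 0 this makes T injective on all of ℤ/31ℤ, hence bijective (finite equal-size domain and codomain). In particular T is injective.
Since T is injective, we find the preimage of 4. The inverse of x ↦ x^17 on (ℤ/31ℤ)^× is x ↦ x^23, because 17·23 = 391 = 13·30 + 1 ≡ 1 (mod 30) and x^{30} = 1 for x ≠ 0 (Fermat). So T⁻¹(4) = 4^23 mod 31.
Repeated squaring mod 31: 4^1 ≡ 4, 4^2 ≡ 4² = 16, 4^4 ≡ 16² = 256 ≡ 8, 4^8 ≡ 8² = 64 ≡ 2, 4^16 ≡ 2² = 4. Since 23 = 16 + 4 + 2 + 1, 4^23 ≡ 4·8·16·4: 4·8 = 32 ≡ 1, then 1·16 = 16, then 16·4 = 64 ≡ 2. So 4^23 ≡ 2 (mod 31).
Hence T⁻¹(4) = 2.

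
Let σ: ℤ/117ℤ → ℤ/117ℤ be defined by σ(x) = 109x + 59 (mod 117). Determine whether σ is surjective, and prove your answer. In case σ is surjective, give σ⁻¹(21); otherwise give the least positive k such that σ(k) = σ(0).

Since gcd(109, 117) = 1, 109 is invertible modulo 117. Euclid's algorithm: 117 = 1·109 + 8, 109 = 13·8 + 5, 8 = 1·5 + 3, 5 = 1·3 + 2, 3 = 1·2 + 1; back-substituting gives 1 = 73·109 − 68·117, so 109⁻¹ ≡ 73 (mod 117).
For any y ∈ ℤ/117ℤ, x = 73(y − 59) mod 117 satisfies σ(x) = 109·73(y − 59) + 59 ≡ y (since 109·73 ≡ 1 mod 117). So every y has a preimage.
Hence σ is surjective.
Since σ is surjective, we compute σ⁻¹(21): solve 109x + 59 ≡ 21 (mod 117), i.e. 109x ≡ 79 (mod 117).
Multiplying by 109⁻¹ = 73 gives x ≡ 73·79 = 5767 = 49·117 + 34 ≡ 34 (mod 117).
Check: σ(34) = 109·34 + 59 = 3765 = 32·117 + 21 ≡ 21 (mod 117).

34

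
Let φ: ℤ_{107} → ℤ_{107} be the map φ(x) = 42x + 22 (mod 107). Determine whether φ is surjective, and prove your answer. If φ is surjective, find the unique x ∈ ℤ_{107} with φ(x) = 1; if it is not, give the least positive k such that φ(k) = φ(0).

Recall that φ is surjective if every y in the codomain equals φ(x) for some x in the domain.
Since gcd(42, 107) = 1, 42 is invertible modulo 107. Euclid's algorithm: 107 = 2·42 + 23, 42 = 1·23 + 19, 23 = 1·19 + 4, 19 = 4·4 + 3, 4 = 1·3 + 1; back-substituting gives 1 = 79·42 − 31·107, so 42⁻¹ ≡ 79 (mod 107).
For any y ∈ ℤ_{107}, x = 79(y − 22) mod 107 satisfies φ(x) = 42·79(y − 22) + 22 ≡ y (since 42·79 ≡ 1 mod 107). So every y has a preimage.
Thus φ is surjective.
Since φ is surjective, we find φ⁻¹(1): we need 42x ≡ 1 − 22 ≡ 86 (mod 107). Using 42⁻¹ = 79: x ≡ 79·86 = 6794 = 63·107 + 53, so x = 53.
Check: φ(53) = 42·53 + 22 = 2248 = 21·107 + 1 ≡ 1 (mod 107).

53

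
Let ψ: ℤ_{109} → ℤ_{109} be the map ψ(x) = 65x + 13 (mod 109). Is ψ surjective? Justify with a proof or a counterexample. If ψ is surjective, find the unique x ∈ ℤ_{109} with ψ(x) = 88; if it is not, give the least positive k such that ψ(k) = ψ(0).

Since gcd(65, 109) = 1, 65 is invertible modulo 109. Euclid's algorithm: 109 = 1·65 + 44, 65 = 1·44 + 21, 44 = 2·21 + 2, 21 = 10·2 + 1; back-substituting gives 1 = 52·65 − 31·109, so 65⁻¹ ≡ 52 (mod 109).
Then y ↦ 52(y − 13) is a two-sided inverse to ψ, so every y ∈ ℤ_{109} has a preimage.
Therefore ψ is surjective.
Since ψ is surjective, we compute ψ⁻¹(88): solve 65x + 13 ≡ 88 (mod 109), i.e. 65x ≡ 75 (mod 109).
Multiplying by 65⁻¹ = 52 gives x ≡ 52·75 = 3900 = 35·109 + 85 ≡ 85 (mod 109).
Check: ψ(85) = 65·85 + 13 = 5538 = 50·109 + 88 ≡ 88 (mod 109).

85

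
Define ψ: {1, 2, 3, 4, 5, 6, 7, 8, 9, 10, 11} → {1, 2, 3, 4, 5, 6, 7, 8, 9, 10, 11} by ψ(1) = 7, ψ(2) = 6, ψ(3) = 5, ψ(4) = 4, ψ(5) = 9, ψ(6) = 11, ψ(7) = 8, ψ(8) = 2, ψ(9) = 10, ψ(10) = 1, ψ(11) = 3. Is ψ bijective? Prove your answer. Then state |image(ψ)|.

The values 7, 6, 5, 4, 9, 11, 8, 2, 10, 1, 3 are a permutation of {1, 2, 3, 4, 5, 6, 7, 8, 9, 10, 11}: each element appears exactly once.
So ψ is injective and surjective, hence bijective.
The image of ψ is {1, 2, 3, 4, 5, 6, 7, 8, 9, 10, 11}, which has 11 elements.

11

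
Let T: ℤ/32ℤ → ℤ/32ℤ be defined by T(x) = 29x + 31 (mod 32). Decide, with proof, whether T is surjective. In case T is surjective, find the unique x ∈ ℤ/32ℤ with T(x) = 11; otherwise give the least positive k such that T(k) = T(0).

28

Since gcd(29, 32) = 1, 29 is invertible modulo 32. Euclid's algorithm: 32 = 1·29 + 3, 29 = 9·3 + 2, 3 = 1·2 + 1; back-substituting gives 1 = 21·29 − 19·32, so 29⁻¹ ≡ 21 (mod 32).
For any y ∈ ℤ/32ℤ, x = 21(y − 31) mod 32 satisfies T(x) = 29·21(y − 31) + 31 ≡ y (since 29·21 ≡ 1 mod 32). So every y has a preimage.
Thus T is surjective.
Since T is surjective, we find T⁻¹(11): we need 29x ≡ 11 − 31 ≡ 12 (mod 32). Using 29⁻¹ = 21: x ≡ 21·12 = 252 = 7·32 + 28, so x = 28.
Check: T(28) = 29·28 + 31 = 843 = 26·32 + 11 ≡ 11 (mod 32).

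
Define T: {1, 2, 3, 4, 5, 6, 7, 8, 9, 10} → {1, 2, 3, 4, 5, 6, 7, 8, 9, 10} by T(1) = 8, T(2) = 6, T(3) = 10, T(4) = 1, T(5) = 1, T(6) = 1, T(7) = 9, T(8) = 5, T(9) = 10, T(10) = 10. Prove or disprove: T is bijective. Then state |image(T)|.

T(4) = 1 = T(5) with 4 ≠ 5, so T is not injective, hence not bijective.
The image of T is {1, 5, 6, 8, 9, 10}, which has 6 elements.

6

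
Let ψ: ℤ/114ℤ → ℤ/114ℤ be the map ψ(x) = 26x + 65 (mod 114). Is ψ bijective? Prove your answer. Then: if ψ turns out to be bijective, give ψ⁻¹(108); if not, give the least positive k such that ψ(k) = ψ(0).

We have gcd(26, 114) = 2 > 1. Taking u = 0 and v = 57: ψ(0) = 65 and ψ(57) = 26·57 + 65 = 1547 ≡ 65 (mod 114).
So ψ(0) = ψ(57) while 0 ≠ 57, so ψ is not injective, hence not bijective.
Since ψ is not bijective, we find the least positive k with ψ(k) = ψ(0): this means 26k ≡ 0 (mod 114), i.e. 114 ∣ 26k. Since gcd(26, 114) = 2, dividing through by 2 this holds exactly when 57 ∣ 13k, and as gcd(13, 57) = 1, exactly when 57 ∣ k.
The smallest positive such k is 57.

57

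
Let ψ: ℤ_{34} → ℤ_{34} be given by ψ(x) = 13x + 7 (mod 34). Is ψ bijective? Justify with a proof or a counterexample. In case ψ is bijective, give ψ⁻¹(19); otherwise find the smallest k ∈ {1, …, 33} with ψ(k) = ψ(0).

14

By definition, injectivity means: for all u, v in the domain, ψ(u) = ψ(v) implies u = v.
If ψ(u) = ψ(v), then 13u ≡ 13v (mod 34). Because gcd(13, 34) = 1, we may cancel 13 to get u ≡ v (mod 34).
We now compute 13⁻¹ mod 34 explicitly. Euclid's algorithm: 34 = 2·13 + 8, 13 = 1·8 + 5, 8 = 1·5 + 3, 5 = 1·3 + 2, 3 = 1·2 + 1; back-substituting gives 1 = 21·13 − 8·34, so 13⁻¹ ≡ 21 (mod 34).
Then y ↦ 21(y − 7) is a two-sided inverse to ψ, so every y ∈ ℤ_{34} has a preimage.
Therefore ψ is bijective.
Since ψ is bijective, we compute ψ⁻¹(19): solve 13x + 7 ≡ 19 (mod 34), i.e. 13x ≡ 12 (mod 34).
Multiplying by 13⁻¹ = 21 gives x ≡ 21·12 = 252 = 7·34 + 14 ≡ 14 (mod 34).
Check: ψ(14) = 13·14 + 7 = 189 = 5·34 + 19 ≡ 19 (mod 34).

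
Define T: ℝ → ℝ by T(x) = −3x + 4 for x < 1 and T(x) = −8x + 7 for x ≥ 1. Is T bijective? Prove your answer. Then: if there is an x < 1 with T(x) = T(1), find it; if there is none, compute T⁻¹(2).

2/3

Both pieces are strictly decreasing (slopes −3 and −8), so each is injective on its own interval.
The left piece maps (−∞, 1) onto (1, ∞); the right piece maps [1, ∞) onto (−∞, −1].
The images leave a gap (1 has no preimage), so T is not surjective, hence not bijective.
Because the two images are disjoint, no x < 1 has T(x) = T(1), so we compute T⁻¹(2): 2 lies in (1, ∞), so solve −3x + 4 = 2: x = (2 − 4)/(−3) = 2/3.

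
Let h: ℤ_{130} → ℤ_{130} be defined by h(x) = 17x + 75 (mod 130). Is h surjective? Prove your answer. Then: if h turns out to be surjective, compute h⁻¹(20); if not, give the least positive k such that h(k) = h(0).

Since gcd(17, 130) = 1, 17 is invertible modulo 130. Euclid's algorithm: 130 = 7·17 + 11, 17 = 1·11 + 6, 11 = 1·6 + 5, 6 = 1·5 + 1; back-substituting gives 1 = 23·17 − 3·130, so 17⁻¹ ≡ 23 (mod 130).
For any y ∈ ℤ_{130}, x = 23(y − 75) mod 130 satisfies h(x) = 17·23(y − 75) + 75 ≡ y (since 17·23 ≡ 1 mod 130). So every y has a preimage.
Thus h is surjective.
Since h is surjective, we compute h⁻¹(20): solve 17x + 75 ≡ 20 (mod 130), i.e. 17x ≡ 75 (mod 130).
Multiplying by 17⁻¹ = 23 gives x ≡ 23·75 = 1725 = 13·130 + 35 ≡ 35 (mod 130).
Check: h(35) = 17·35 + 75 = 670 = 5·130 + 20 ≡ 20 (mod 130).

35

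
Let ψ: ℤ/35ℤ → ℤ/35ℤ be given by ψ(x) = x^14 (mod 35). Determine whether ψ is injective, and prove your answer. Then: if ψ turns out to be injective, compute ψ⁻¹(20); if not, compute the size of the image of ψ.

12

ψ(1) = 1^14 = 1.
ψ(6): Repeated squaring mod 35: 6^1 ≡ 6, 6^2 ≡ 6² = 36 ≡ 1, 6^4 ≡ 1² = 1, 6^8 ≡ 1² = 1. Since 14 = 8 + 4 + 2, 6^14 ≡ 1·1·1: 1·1 = 1, then 1·1 = 1. So 6^14 ≡ 1 (mod 35).
So ψ(1) = ψ(6) = 1 while 1 ≠ 6, so ψ is not injective.
Since ψ is not injective, we determine |image(ψ)|. Computing x^14 mod 35 for each x (by repeated squaring, reducing mod 35 at every step), the values ψ(0), ψ(1), …, ψ(34) are: 0, 1, 4, 9, 16, 25, 1, 14, 29, 11, 30, 16, 4, 29, 21, 15, 11, 9, 9, 11, 15, 21, 29, 4, 16, 30, 11, 29, 14, 1, 25, 16, 9, 4, 1.
The distinct values are {0, 1, 4, 9, 11, 14, 15, 16, 21, 25, 29, 30}; there are 12 of them.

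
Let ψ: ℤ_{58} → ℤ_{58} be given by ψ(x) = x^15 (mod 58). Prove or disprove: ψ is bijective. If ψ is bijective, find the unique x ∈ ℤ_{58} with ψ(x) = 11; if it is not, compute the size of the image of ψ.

Computing x^15 mod 58 for each x (by repeated squaring, reducing mod 58 at every step), the values ψ(0), ψ(1), …, ψ(57) are: 0, 1, 56, 55, 4, 5, 6, 7, 50, 9, 48, 47, 46, 13, 44, 43, 16, 41, 40, 39, 20, 37, 22, 23, 24, 25, 32, 31, 28, 29, 30, 27, 26, 33, 34, 35, 36, 21, 38, 19, 18, 17, 42, 15, 14, 45, 12, 11, 10, 49, 8, 51, 52, 53, 54, 3, 2, 57.
Every element of ℤ_{58} appears exactly once in this list, so ψ is a bijection, and in particular bijective.
Since ψ is bijective, we read off the preimage of 11 from the same table: ψ(47) = 11, so ψ⁻¹(11) = 47.

47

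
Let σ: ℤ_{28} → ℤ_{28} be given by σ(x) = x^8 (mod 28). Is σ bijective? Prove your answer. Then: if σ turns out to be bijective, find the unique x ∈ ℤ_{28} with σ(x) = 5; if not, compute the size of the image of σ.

8

σ(6): Repeated squaring mod 28: 6^1 ≡ 6, 6^2 ≡ 6² = 36 ≡ 8, 6^4 ≡ 8² = 64 ≡ 8, 6^8 ≡ 8² = 64 ≡ 8. So 6^8 ≡ 8 (mod 28).
σ(8): Repeated squaring mod 28: 8^1 ≡ 8, 8^2 ≡ 8² = 64 ≡ 8, 8^4 ≡ 8² = 64 ≡ 8, 8^8 ≡ 8² = 64 ≡ 8. So 8^8 ≡ 8 (mod 28).
So σ(6) = σ(8) = 8 while 6 ≠ 8, therefore σ is not injective, hence not bijective.
Since σ is not bijective, we determine |image(σ)|. Computing x^8 mod 28 for each x (by repeated squaring, reducing mod 28 at every step), the values σ(0), σ(1), …, σ(27) are: 0, 1, 4, 9, 16, 25, 8, 21, 8, 25, 16, 9, 4, 1, 0, 1, 4, 9, 16, 25, 8, 21, 8, 25, 16, 9, 4, 1.
The distinct values are {0, 1, 4, 8, 9, 16, 21, 25}; there are 8 of them.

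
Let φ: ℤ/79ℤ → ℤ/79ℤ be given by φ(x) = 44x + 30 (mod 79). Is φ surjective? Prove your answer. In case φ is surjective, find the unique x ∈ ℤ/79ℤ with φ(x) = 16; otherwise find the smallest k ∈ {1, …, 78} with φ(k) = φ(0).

Recall that surjectivity means every element of the codomain has a preimage under φ.
Since gcd(44, 79) = 1, 44 is invertible modulo 79. Euclid's algorithm: 79 = 1·44 + 35, 44 = 1·35 + 9, 35 = 3·9 + 8, 9 = 1·8 + 1; back-substituting gives 1 = 9·44 − 5·79, so 44⁻¹ ≡ 9 (mod 79).
Then y ↦ 9(y − 30) is a two-sided inverse to φ, so every y ∈ ℤ/79ℤ has a preimage.
Hence φ is surjective.
Since φ is surjective, we find φ⁻¹(16): we need 44x ≡ 16 − 30 ≡ 65 (mod 79). Using 44⁻¹ = 9: x ≡ 9·65 = 585 = 7·79 + 32, so x = 32.
Check: φ(32) = 44·32 + 30 = 1438 = 18·79 + 16 ≡ 16 (mod 79).

32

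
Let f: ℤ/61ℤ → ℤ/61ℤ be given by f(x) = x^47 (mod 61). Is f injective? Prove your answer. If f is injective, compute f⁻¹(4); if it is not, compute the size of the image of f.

39

Since 61 is prime, the nonzero elements of ℤ/61ℤ form a cyclic group of order 60.
As gcd(47, 60) = 1, raising to the 47th power is a bijection on this group: if a^47 ≡ b^47 then (ab^{−1})^47 = 1, and the only element of order dividing gcd(47, 60) = 1 is 1, so a = b.
With f(0) = 0 this makes f injective on all of ℤ/61ℤ, hence bijective (finite equal-size domain and codomain). In particular f is injective.
Since f is injective, we find the preimage of 4. The inverse of x ↦ x^47 on (ℤ/61ℤ)^× is x ↦ x^23, because 47·23 = 1081 = 18·60 + 1 ≡ 1 (mod 60) and x^{60} = 1 for x ≠ 0 (Fermat). So f⁻¹(4) = 4^23 mod 61.
Repeated squaring mod 61: 4^1 ≡ 4, 4^2 ≡ 4² = 16, 4^4 ≡ 16² = 256 ≡ 12, 4^8 ≡ 12² = 144 ≡ 22, 4^16 ≡ 22² = 484 ≡ 57. Since 23 = 16 + 4 + 2 + 1, 4^23 ≡ 57·12·16·4: 57·12 = 684 ≡ 13, then 13·16 = 208 ≡ 25, then 25·4 = 100 ≡ 39. So 4^23 ≡ 39 (mod 61).
Hence f⁻¹(4) = 39.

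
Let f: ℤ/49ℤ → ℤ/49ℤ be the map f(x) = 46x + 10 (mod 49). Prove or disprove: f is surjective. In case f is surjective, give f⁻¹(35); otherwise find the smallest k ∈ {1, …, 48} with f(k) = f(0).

By definition, surjectivity means every element of the codomain has a preimage under f.
Since gcd(46, 49) = 1, 46 is invertible modulo 49. Euclid's algorithm: 49 = 1·46 + 3, 46 = 15·3 + 1; back-substituting gives 1 = 16·46 − 15·49, so 46⁻¹ ≡ 16 (mod 49).
For any y ∈ ℤ/49ℤ, x = 16(y − 10) mod 49 satisfies f(x) = 46·16(y − 10) + 10 ≡ y (since 46·16 ≡ 1 mod 49). So every y has a preimage.
Hence f is surjective.
Since f is surjective, we find f⁻¹(35): we need 46x ≡ 35 − 10 ≡ 25 (mod 49). Using 46⁻¹ = 16: x ≡ 16·25 = 400 = 8·49 + 8, so x = 8.
Check: f(8) = 46·8 + 10 = 378 = 7·49 + 35 ≡ 35 (mod 49).

8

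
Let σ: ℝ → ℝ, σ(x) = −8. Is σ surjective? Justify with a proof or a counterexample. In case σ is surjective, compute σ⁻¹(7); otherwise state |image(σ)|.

1

σ(x) = −8 for all x, so −7 has no preimage and σ is not surjective.
Since σ is not surjective, we state |image(σ)|: the image of σ is {−8}, which has 1 element.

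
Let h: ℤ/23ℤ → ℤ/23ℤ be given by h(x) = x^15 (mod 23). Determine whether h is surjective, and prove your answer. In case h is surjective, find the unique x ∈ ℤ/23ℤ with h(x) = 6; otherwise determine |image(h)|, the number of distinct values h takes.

9

Since 23 is prime, the nonzero elements of ℤ/23ℤ form a cyclic group of order 22.
As gcd(15, 22) = 1, raising to the 15th power is a bijection on this group: if a^15 ≡ b^15 then (ab^{−1})^15 = 1, and the only element of order dividing gcd(15, 22) = 1 is 1, so a = b.
With h(0) = 0 this makes h injective on all of ℤ/23ℤ, hence bijective (finite equal-size domain and codomain). In particular h is surjective.
Since h is surjective, we find the preimage of 6. The inverse of x ↦ x^15 on (ℤ/23ℤ)^× is x ↦ x^3, because 15·3 = 45 = 2·22 + 1 ≡ 1 (mod 22) and x^{22} = 1 for x ≠ 0 (Fermat). So h⁻¹(6) = 6^3 mod 23.
Repeated squaring mod 23: 6^1 ≡ 6, 6^2 ≡ 6² = 36 ≡ 13. Since 3 = 2 + 1, 6^3 ≡ 13·6: 13·6 = 78 ≡ 9. So 6^3 ≡ 9 (mod 23).
Hence h⁻¹(6) = 9.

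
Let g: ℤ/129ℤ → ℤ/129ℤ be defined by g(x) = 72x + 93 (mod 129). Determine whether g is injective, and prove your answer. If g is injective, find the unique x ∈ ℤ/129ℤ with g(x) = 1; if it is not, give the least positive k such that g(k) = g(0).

We have gcd(72, 129) = 3 > 1. Taking x_1 = 0 and x_2 = 43: g(0) = 93 and g(43) = 72·43 + 93 = 3189 ≡ 93 (mod 129).
So g(0) = g(43) while 0 ≠ 43, therefore g is not injective.
Since g is not injective, we find the least positive k with g(k) = g(0): this means 72k ≡ 0 (mod 129), i.e. 129 ∣ 72k. Since gcd(72, 129) = 3, dividing through by 3 this holds exactly when 43 ∣ 24k, and as gcd(24, 43) = 1, exactly when 43 ∣ k.
The smallest positive such k is 43.

43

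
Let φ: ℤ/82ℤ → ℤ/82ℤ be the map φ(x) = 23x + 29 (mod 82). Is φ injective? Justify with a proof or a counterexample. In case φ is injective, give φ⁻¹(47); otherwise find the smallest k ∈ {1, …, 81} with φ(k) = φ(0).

By definition, φ is injective if φ(x_1) = φ(x_2) implies x_1 = x_2.
If φ(x_1) = φ(x_2), then 23x_1 ≡ 23x_2 (mod 82). Because gcd(23, 82) = 1, we may cancel 23 to get x_1 ≡ x_2 (mod 82).
So φ is injective.
We now compute 23⁻¹ mod 82 explicitly. Euclid's algorithm: 82 = 3·23 + 13, 23 = 1·13 + 10, 13 = 1·10 + 3, 10 = 3·3 + 1; back-substituting gives 1 = 25·23 − 7·82, so 23⁻¹ ≡ 25 (mod 82).
Since φ is injective, we find φ⁻¹(47): we need 23x ≡ 47 − 29 ≡ 18 (mod 82). Using 23⁻¹ = 25: x ≡ 25·18 = 450 = 5·82 + 40, so x = 40.
Check: φ(40) = 23·40 + 29 = 949 = 11·82 + 47 ≡ 47 (mod 82).

40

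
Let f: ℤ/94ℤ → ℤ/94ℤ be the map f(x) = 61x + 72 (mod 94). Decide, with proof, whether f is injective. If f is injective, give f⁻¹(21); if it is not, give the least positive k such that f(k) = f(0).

87

Suppose f(x_1) = f(x_2) in ℤ/94ℤ. Then 61x_1 + 72 ≡ 61x_2 + 72 (mod 94), so 61(x_1 − x_2) ≡ 0 (mod 94).
Since gcd(61, 94) = 1, 61 is invertible modulo 94, so x_1 − x_2 ≡ 0 (mod 94), i.e. x_1 = x_2.
Therefore f is injective.
We now compute 61⁻¹ mod 94 explicitly. Euclid's algorithm: 94 = 1·61 + 33, 61 = 1·33 + 28, 33 = 1·28 + 5, 28 = 5·5 + 3, 5 = 1·3 + 2, 3 = 1·2 + 1; back-substituting gives 1 = 37·61 − 24·94, so 61⁻¹ ≡ 37 (mod 94).
Since f is injective, we find f⁻¹(21): we need 61x ≡ 21 − 72 ≡ 43 (mod 94). Using 61⁻¹ = 37: x ≡ 37·43 = 1591 = 16·94 + 87, so x = 87.
Check: f(87) = 61·87 + 72 = 5379 = 57·94 + 21 ≡ 21 (mod 94).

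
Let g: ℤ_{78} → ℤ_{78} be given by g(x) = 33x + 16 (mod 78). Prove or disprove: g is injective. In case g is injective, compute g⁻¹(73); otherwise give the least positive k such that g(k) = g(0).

26

We have gcd(33, 78) = 3 > 1. Taking a = 0 and b = 26: g(0) = 16 and g(26) = 33·26 + 16 = 874 ≡ 16 (mod 78).
So g(0) = g(26) while 0 ≠ 26, thus g is not injective.
Since g is not injective, we find the least positive k with g(k) = g(0): this means 33k ≡ 0 (mod 78), i.e. 78 ∣ 33k. Since gcd(33, 78) = 3, dividing through by 3 this holds exactly when 26 ∣ 11k, and as gcd(11, 26) = 1, exactly when 26 ∣ k.
The smallest positive such k is 26.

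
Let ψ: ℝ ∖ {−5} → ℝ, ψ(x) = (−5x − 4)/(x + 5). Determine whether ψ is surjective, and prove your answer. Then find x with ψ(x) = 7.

If ψ(x) = −5, cross-multiplying gives 1(−5x − 4) = −5(x + 5), which simplifies to −4 = −25 — false.  So −5 has no preimage and ψ is not surjective.
Solving ψ(x) = 7: cross-multiplying gives −5x − 4 = 7(x + 5), which rearranges to −12x = 39, so x = −13/4.

-13/4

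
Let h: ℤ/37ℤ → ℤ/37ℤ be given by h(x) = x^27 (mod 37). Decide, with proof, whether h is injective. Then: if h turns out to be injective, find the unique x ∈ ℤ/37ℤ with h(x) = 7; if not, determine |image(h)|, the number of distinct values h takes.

h(3): Repeated squaring mod 37: 3^1 ≡ 3, 3^2 ≡ 3² = 9, 3^4 ≡ 9² = 81 ≡ 7, 3^8 ≡ 7² = 49 ≡ 12, 3^16 ≡ 12² = 144 ≡ 33. Since 27 = 16 + 8 + 2 + 1, 3^27 ≡ 33·12·9·3: 33·12 = 396 ≡ 26, then 26·9 = 234 ≡ 12, then 12·3 = 36. So 3^27 ≡ 36 (mod 37).
h(4): Repeated squaring mod 37: 4^1 ≡ 4, 4^2 ≡ 4² = 16, 4^4 ≡ 16² = 256 ≡ 34, 4^8 ≡ 34² = 1156 ≡ 9, 4^16 ≡ 9² = 81 ≡ 7. Since 27 = 16 + 8 + 2 + 1, 4^27 ≡ 7·9·16·4: 7·9 = 63 ≡ 26, then 26·16 = 416 ≡ 9, then 9·4 = 36. So 4^27 ≡ 36 (mod 37).
So h(3) = h(4) = 36 while 3 ≠ 4, thus h is not injective.
Since h is not injective, we determine |image(h)|. Computing x^27 mod 37 for each x (by repeated squaring, reducing mod 37 at every step), the values h(0), h(1), …, h(36) are: 0, 1, 6, 36, 36, 31, 31, 1, 31, 1, 1, 36, 1, 31, 6, 6, 1, 31, 6, 31, 6, 36, 31, 31, 6, 36, 1, 36, 36, 6, 36, 6, 6, 1, 1, 31, 36.
The distinct values are {0, 1, 6, 31, 36}; there are 5 of them.

5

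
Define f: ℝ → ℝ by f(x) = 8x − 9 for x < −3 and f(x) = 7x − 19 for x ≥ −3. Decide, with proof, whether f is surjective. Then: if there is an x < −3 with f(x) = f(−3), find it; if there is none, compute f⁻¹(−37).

-31/8

Both pieces are strictly increasing (slopes 8 and 7), so each is injective on its own interval.
The left piece maps (−∞, −3) onto (−∞, −33); the right piece maps [−3, ∞) onto [−40, ∞).
The union (−∞, −33) ∪ [−40, ∞) covers ℝ, so f is surjective.
For the follow-up: the images overlap, so an x < −3 with f(x) = f(−3) exists. f(−3) = −40; solving 8x − 9 = −40 for x < −3 gives x = (−40 + 9)/8 = −31/8.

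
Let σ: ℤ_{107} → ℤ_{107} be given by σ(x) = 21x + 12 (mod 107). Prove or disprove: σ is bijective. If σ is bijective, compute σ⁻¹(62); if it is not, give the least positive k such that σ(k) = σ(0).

89

If σ(s) = σ(t), then 21s ≡ 21t (mod 107). Because gcd(21, 107) = 1, we may cancel 21 to get s ≡ t (mod 107).
We now compute 21⁻¹ mod 107 explicitly. Euclid's algorithm: 107 = 5·21 + 2, 21 = 10·2 + 1; back-substituting gives 1 = 51·21 − 10·107, so 21⁻¹ ≡ 51 (mod 107).
Then y ↦ 51(y − 12) is a two-sided inverse to σ, so every y ∈ ℤ_{107} has a preimage.
So σ is bijective.
Since σ is bijective, we find σ⁻¹(62): we need 21x ≡ 62 − 12 ≡ 50 (mod 107). Using 21⁻¹ = 51: x ≡ 51·50 = 2550 = 23·107 + 89, so x = 89.
Check: σ(89) = 21·89 + 12 = 1881 = 17·107 + 62 ≡ 62 (mod 107).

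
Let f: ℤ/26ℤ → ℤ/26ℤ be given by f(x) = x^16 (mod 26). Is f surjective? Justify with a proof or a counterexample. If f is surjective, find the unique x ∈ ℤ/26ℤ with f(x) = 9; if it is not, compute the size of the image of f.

8

f(1) = 1^16 = 1.
f(5): Repeated squaring mod 26: 5^1 ≡ 5, 5^2 ≡ 5² = 25, 5^4 ≡ 25² = 625 ≡ 1, 5^8 ≡ 1² = 1, 5^16 ≡ 1² = 1. So 5^16 ≡ 1 (mod 26).
So f(1) = f(5) = 1 while 1 ≠ 5, hence f is not injective.
A non-injective map from the 26-element set ℤ/26ℤ to itself takes at most 25 distinct values, so it cannot be surjective. Therefore f is not surjective.
Since f is not surjective, we determine |image(f)|. Computing x^16 mod 26 for each x (by repeated squaring, reducing mod 26 at every step), the values f(0), f(1), …, f(25) are: 0, 1, 16, 3, 22, 1, 22, 9, 14, 9, 16, 3, 14, 13, 14, 3, 16, 9, 14, 9, 22, 1, 22, 3, 16, 1.
The distinct values are {0, 1, 3, 9, 13, 14, 16, 22}; there are 8 of them.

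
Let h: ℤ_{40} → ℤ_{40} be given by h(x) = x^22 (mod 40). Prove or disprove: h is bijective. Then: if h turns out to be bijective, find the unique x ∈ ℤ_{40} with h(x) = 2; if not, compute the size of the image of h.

h(4): Repeated squaring mod 40: 4^1 ≡ 4, 4^2 ≡ 4² = 16, 4^4 ≡ 16² = 256 ≡ 16, 4^8 ≡ 16² = 256 ≡ 16, 4^16 ≡ 16² = 256 ≡ 16. Since 22 = 16 + 4 + 2, 4^22 ≡ 16·16·16: 16·16 = 256 ≡ 16, then 16·16 = 256 ≡ 16. So 4^22 ≡ 16 (mod 40).
h(6): Repeated squaring mod 40: 6^1 ≡ 6, 6^2 ≡ 6² = 36, 6^4 ≡ 36² = 1296 ≡ 16, 6^8 ≡ 16² = 256 ≡ 16, 6^16 ≡ 16² = 256 ≡ 16. Since 22 = 16 + 4 + 2, 6^22 ≡ 16·16·36: 16·16 = 256 ≡ 16, then 16·36 = 576 ≡ 16. So 6^22 ≡ 16 (mod 40).
So h(4) = h(6) = 16 while 4 ≠ 6, hence h is not injective, hence not bijective.
Since h is not bijective, we determine |image(h)|. Computing x^22 mod 40 for each x (by repeated squaring, reducing mod 40 at every step), the values h(0), h(1), …, h(39) are: 0, 1, 24, 9, 16, 25, 16, 9, 24, 1, 0, 1, 24, 9, 16, 25, 16, 9, 24, 1, 0, 1, 24, 9, 16, 25, 16, 9, 24, 1, 0, 1, 24, 9, 16, 25, 16, 9, 24, 1.
The distinct values are {0, 1, 9, 16, 24, 25}; there are 6 of them.

6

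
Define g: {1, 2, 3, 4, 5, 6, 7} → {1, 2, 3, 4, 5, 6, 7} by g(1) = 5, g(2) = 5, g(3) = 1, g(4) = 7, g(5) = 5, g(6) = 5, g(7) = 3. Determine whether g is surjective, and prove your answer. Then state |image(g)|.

No element maps to 2, so g is not surjective.
The image of g is {1, 3, 5, 7}, which has 4 elements.

4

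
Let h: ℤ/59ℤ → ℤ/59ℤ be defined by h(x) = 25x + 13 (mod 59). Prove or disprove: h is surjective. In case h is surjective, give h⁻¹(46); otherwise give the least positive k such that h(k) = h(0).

Since gcd(25, 59) = 1, 25 is invertible modulo 59. Euclid's algorithm: 59 = 2·25 + 9, 25 = 2·9 + 7, 9 = 1·7 + 2, 7 = 3·2 + 1; back-substituting gives 1 = 26·25 − 11·59, so 25⁻¹ ≡ 26 (mod 59).
Then y ↦ 26(y − 13) is a two-sided inverse to h, so every y ∈ ℤ/59ℤ has a preimage.
So h is surjective.
Since h is surjective, we compute h⁻¹(46): solve 25x + 13 ≡ 46 (mod 59), i.e. 25x ≡ 33 (mod 59).
Multiplying by 25⁻¹ = 26 gives x ≡ 26·33 = 858 = 14·59 + 32 ≡ 32 (mod 59).
Check: h(32) = 25·32 + 13 = 813 = 13·59 + 46 ≡ 46 (mod 59).

32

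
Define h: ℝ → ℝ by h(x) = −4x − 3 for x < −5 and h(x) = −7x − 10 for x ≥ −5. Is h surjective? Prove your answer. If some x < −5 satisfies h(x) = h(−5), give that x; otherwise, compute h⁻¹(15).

-7

Both pieces are strictly decreasing (slopes −4 and −7), so each is injective on its own interval.
The left piece maps (−∞, −5) onto (17, ∞); the right piece maps [−5, ∞) onto (−∞, 25].
The union (17, ∞) ∪ (−∞, 25] covers ℝ, so h is surjective.
For the follow-up: the images overlap, so an x < −5 with h(x) = h(−5) exists. h(−5) = 25; solving −4x − 3 = 25 for x < −5 gives x = (25 + 3)/(−4) = −7.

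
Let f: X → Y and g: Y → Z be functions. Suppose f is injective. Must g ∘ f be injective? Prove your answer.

not injective

No. Take X = Y = Z = {1, 2}, f = identity (injective), and g(x) = 1 for every x.
Then (g ∘ f)(1) = 1 = (g ∘ f)(2) with 1 ≠ 2, so g ∘ f is not injective.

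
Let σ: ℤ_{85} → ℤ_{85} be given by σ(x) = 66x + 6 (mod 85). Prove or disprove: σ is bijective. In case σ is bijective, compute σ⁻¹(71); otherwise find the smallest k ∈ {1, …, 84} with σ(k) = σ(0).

If σ(u) = σ(v), then 66u ≡ 66v (mod 85). Because gcd(66, 85) = 1, we may cancel 66 to get u ≡ v (mod 85).
We now compute 66⁻¹ mod 85 explicitly. Euclid's algorithm: 85 = 1·66 + 19, 66 = 3·19 + 9, 19 = 2·9 + 1; back-substituting gives 1 = 76·66 − 59·85, so 66⁻¹ ≡ 76 (mod 85).
For any y ∈ ℤ_{85}, x = 76(y − 6) mod 85 satisfies σ(x) = 66·76(y − 6) + 6 ≡ y (since 66·76 ≡ 1 mod 85). So every y has a preimage.
Hence σ is bijective.
Since σ is bijective, we compute σ⁻¹(71): solve 66x + 6 ≡ 71 (mod 85), i.e. 66x ≡ 65 (mod 85).
Multiplying by 66⁻¹ = 76 gives x ≡ 76·65 = 4940 = 58·85 + 10 ≡ 10 (mod 85).
Check: σ(10) = 66·10 + 6 = 666 = 7·85 + 71 ≡ 71 (mod 85).

10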